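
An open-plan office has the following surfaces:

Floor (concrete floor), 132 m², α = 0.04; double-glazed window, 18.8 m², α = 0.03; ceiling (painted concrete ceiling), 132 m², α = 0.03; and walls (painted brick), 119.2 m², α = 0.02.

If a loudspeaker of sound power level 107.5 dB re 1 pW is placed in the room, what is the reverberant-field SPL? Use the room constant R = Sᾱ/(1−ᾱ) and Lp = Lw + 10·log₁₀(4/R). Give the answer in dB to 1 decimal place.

102.5 dB

Σ(Sᵢαᵢ) = 132×0.04 + 18.8×0.03 + 132×0.03 + 119.2×0.02 = 12.188; total area S = 402.0 m².
ᾱ = 0.0303, so room constant R = A/(1−ᾱ) = 12.569 m².
Lp = Lw + 10 log₁₀(4/R) = 107.5 -4.97 = 102.5 dB.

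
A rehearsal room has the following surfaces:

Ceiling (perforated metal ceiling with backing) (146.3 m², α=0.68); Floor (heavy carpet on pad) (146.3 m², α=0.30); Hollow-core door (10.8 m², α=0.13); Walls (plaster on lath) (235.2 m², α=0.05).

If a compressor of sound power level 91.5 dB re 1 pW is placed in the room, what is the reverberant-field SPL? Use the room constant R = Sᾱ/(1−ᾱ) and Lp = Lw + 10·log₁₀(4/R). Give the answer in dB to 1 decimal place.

A = 156.538 sabins; S = 538.6 m².
ᾱ = 156.538/538.6 = 0.2906; R = Sᾱ/(1−ᾱ) = 156.538/(1−0.2906) = 220.663 m².
Lp = 91.5 + 10·log₁₀(4/220.663) = 91.5 + (-17.42) = 74.1 dB.

74.1 dB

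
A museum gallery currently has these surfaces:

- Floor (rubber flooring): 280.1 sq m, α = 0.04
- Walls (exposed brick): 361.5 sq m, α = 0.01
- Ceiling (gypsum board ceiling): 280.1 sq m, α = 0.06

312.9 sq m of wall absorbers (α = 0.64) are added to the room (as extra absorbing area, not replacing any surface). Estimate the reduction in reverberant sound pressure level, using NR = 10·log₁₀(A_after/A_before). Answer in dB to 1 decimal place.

8.7 dB

A_before = Σ Sᵢαᵢ = 280.1*0.04 + 361.5*0.01 + 280.1*0.06 = 31.625 sabins.
Treatment contributes 312.9·0.64 = 200.256 sabins.
New total A_after = 231.881 sabins.
Reduction = 10 log₁₀(A_after/A_before) = 10 log₁₀(7.3322) = 8.7 dB.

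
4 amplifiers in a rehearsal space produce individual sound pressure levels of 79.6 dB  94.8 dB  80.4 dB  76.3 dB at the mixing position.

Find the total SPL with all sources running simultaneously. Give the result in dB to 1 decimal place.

Converting to relative power and adding: 10^(79.6/10) + 10^(94.8/10) + 10^(80.4/10) + 10^(76.3/10) = 3.263e+09.
Back to dB: 10·log₁₀ Σ = 95.1 dB.

95.1 dB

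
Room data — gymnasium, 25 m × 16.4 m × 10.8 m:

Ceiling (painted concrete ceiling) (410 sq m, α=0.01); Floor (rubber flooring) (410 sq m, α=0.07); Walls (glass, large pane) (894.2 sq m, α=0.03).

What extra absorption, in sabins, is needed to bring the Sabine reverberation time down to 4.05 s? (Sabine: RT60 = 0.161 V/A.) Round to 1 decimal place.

Summing Sᵢαᵢ: 4.100 + 28.700 + 26.826 → A₁ = 59.626 sabins.
Target A₂ = 0.161·4428/4.05 = 176.027 sabins (V = 4428 m³).
ΔA = A₂ − A₁ = 176.027 − 59.626 = 116.4 sabins.

116.4 sabins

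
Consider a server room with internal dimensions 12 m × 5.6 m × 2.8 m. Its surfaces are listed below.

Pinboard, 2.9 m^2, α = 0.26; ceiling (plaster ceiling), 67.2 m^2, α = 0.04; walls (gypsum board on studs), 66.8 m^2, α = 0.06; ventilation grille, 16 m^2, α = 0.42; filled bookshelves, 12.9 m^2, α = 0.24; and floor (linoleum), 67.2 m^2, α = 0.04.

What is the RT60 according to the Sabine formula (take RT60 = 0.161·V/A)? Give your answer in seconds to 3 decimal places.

Total absorption A = 2.9×0.26 + 67.2×0.04 + 66.8×0.06 + 16×0.42 + 12.9×0.24 + 67.2×0.04
  = 0.754 + 2.688 + 4.008 + 6.720 + 3.096 + 2.688 = 19.954 m^2 sabins.
Volume V = 12 × 5.6 × 2.8 = 188.16 m³.
Sabine: RT60 = 0.161 × 188.16 / 19.954 = 1.518 s.

1.518 sec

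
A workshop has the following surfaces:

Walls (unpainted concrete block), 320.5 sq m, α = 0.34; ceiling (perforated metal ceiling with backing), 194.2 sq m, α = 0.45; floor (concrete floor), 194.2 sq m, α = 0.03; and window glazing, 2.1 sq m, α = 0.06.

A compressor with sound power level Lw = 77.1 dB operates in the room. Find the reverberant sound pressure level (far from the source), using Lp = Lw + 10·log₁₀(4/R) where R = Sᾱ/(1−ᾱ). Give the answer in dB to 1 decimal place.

A = 202.312 sabins; S = 711.0 sq m.
ᾱ = 0.2845, so room constant R = A/(1−ᾱ) = 282.756 sq m.
Lp = Lw + 10 log₁₀(4/R) = 77.1 -18.49 = 58.6 dB.

58.6 dB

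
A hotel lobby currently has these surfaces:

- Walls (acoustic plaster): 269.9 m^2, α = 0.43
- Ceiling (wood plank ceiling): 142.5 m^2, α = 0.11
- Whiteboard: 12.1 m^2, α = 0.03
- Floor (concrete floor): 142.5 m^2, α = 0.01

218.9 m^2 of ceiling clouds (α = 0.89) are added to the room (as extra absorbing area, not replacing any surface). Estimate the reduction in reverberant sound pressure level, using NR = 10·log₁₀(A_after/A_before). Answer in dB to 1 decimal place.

Summing Sᵢαᵢ: 116.057 + 15.675 + 0.363 + 1.425 → A_before = 133.520 sabins.
Treatment contributes 218.9·0.89 = 194.821 sabins.
New total A_after = 328.341 sabins.
NR = 10·log₁₀(328.341/133.520) = 3.9 dB.

3.9 dB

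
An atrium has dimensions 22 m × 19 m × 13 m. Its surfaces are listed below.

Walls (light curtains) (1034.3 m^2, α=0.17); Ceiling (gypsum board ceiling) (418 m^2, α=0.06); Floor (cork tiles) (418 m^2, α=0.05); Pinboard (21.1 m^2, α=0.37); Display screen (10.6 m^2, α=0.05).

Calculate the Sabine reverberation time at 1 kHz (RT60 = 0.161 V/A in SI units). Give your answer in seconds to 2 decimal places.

3.80 s

A = Σ Sᵢαᵢ = 1034.3·0.17 + 418·0.06 + 418·0.05 + 21.1·0.37 + 10.6·0.05 = 230.148 sabins.
Volume V = 22 × 19 × 13 = 5434 m³.
Sabine: RT60 = 0.161 × 5434 / 230.148 = 3.80 s.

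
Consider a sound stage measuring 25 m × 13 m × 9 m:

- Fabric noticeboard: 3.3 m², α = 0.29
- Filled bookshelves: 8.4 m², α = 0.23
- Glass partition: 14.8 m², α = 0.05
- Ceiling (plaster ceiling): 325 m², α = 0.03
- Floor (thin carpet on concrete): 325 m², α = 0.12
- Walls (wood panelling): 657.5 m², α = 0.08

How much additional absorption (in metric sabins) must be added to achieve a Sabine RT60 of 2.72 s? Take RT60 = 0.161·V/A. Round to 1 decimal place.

Equivalent absorption area: A₁ = 3.3×0.29 + 8.4×0.23 + 14.8×0.05 + 325×0.03 + 325×0.12 + 657.5×0.08 = 104.979 m².
Target A₂ = 0.161·2925/2.72 = 173.134 sabins (V = 2925 m³).
ΔA = A₂ − A₁ = 173.134 − 104.979 = 68.2 sabins.

68.2 sabins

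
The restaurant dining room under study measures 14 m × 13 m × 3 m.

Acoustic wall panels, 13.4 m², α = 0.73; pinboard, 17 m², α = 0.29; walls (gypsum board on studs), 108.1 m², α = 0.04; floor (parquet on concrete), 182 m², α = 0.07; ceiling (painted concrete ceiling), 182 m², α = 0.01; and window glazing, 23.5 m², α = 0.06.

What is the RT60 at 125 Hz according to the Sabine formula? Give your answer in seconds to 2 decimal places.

2.51 s

Equivalent absorption area: A = 13.4*0.73 + 17*0.29 + 108.1*0.04 + 182*0.07 + 182*0.01 + 23.5*0.06 = 35.006 m².
V = 14·13·3 = 546 m³.
Sabine: RT60 = 0.161 × 546 / 35.006 = 2.51 s.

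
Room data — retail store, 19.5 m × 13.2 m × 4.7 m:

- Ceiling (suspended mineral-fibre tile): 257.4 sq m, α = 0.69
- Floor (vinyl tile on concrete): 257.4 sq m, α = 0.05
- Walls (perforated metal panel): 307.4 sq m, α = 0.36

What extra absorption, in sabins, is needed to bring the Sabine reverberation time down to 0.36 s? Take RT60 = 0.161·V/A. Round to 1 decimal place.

Equivalent absorption area: A₁ = 257.4·0.69 + 257.4·0.05 + 307.4·0.36 = 301.140 sq m.
Target A₂ = 0.161·1209.78/0.36 = 541.041 sabins (V = 1209.78 m³).
ΔA = A₂ − A₁ = 541.041 − 301.140 = 239.9 sabins.

239.9 sabins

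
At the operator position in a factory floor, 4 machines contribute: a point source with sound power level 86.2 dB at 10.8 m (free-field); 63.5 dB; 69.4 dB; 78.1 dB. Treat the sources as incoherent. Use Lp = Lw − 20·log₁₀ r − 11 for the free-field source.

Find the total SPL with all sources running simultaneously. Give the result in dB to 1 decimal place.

78.8 dB

Source at 10.8 m: Lp = 86.2 − 20·log₁₀(10.8) − 11 = 54.5 dB.
Sum in the linear (power) domain: Σ 10^(Lᵢ/10) = 10^(54.5/10) + 10^(63.5/10) + 10^(69.4/10) + 10^(78.1/10) = 7.58e+07.
L_total = 10·log₁₀(7.58e+07) = 78.8 dB.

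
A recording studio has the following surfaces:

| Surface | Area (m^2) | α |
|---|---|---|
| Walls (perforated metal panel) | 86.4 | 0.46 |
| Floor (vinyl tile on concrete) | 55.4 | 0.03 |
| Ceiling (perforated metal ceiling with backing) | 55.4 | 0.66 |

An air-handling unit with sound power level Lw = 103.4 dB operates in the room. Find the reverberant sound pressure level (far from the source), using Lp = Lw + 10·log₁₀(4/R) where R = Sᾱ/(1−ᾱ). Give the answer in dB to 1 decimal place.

Σ(Sᵢαᵢ) = 86.4·0.46 + 55.4·0.03 + 55.4·0.66 = 77.970; total area S = 197.2 m^2.
ᾱ = 0.3954, so room constant R = A/(1−ᾱ) = 128.961 m^2.
Lp = 103.4 + 10·log₁₀(4/128.961) = 103.4 + (-15.08) = 88.3 dB.

88.3 dB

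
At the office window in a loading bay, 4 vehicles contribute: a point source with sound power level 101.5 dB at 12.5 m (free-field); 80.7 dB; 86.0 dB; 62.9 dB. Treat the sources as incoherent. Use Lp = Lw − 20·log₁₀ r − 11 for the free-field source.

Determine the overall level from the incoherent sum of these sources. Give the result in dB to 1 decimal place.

87.2 dB

Source at 12.5 m: Lp = 101.5 − 20·log₁₀(12.5) − 11 = 68.6 dB.
Converting to relative power and adding: 10^(68.6/10) + 10^(80.7/10) + 10^(86.0/10) + 10^(62.9/10) = 5.248e+08.
Back to dB: 10·log₁₀ Σ = 87.2 dB.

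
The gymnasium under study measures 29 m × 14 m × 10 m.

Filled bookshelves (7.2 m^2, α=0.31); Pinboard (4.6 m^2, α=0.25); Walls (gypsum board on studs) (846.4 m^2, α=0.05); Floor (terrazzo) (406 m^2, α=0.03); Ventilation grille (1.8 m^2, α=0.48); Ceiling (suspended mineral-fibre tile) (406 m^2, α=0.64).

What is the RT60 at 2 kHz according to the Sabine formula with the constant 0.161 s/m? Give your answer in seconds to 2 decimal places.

Summing Sᵢαᵢ: 2.232 + 1.150 + 42.320 + 12.180 + 0.864 + 259.840 → A = 318.586 sabins.
Room volume: 4060 m³.
T = 0.161 V/A = 0.161·4060/318.586 = 2.05 s.

2.05 seconds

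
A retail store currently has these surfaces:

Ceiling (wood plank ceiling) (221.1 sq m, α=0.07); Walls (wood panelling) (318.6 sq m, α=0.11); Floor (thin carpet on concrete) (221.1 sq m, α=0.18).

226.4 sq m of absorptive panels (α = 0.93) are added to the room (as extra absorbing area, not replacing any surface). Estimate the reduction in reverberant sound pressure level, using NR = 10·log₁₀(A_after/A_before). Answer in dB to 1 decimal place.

A_before = Σ Sᵢαᵢ = 221.1·0.07 + 318.6·0.11 + 221.1·0.18 = 90.321 sabins.
Added absorption = 226.4 × 0.93 = 210.552 sabins.
New total A_after = 300.873 sabins.
Reduction = 10 log₁₀(A_after/A_before) = 10 log₁₀(3.3312) = 5.2 dB.

5.2 dB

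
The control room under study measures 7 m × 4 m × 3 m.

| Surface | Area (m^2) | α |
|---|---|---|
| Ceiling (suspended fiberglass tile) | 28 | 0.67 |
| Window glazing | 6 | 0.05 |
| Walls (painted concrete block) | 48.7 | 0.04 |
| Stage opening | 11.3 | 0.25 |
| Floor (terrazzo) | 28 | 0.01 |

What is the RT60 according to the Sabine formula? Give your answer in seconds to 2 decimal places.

0.56 s

Summing Sᵢαᵢ: 18.760 + 0.300 + 1.948 + 2.825 + 0.280 → A = 24.113 sabins.
V = 7·4·3 = 84 m³.
Sabine: RT60 = 0.161 × 84 / 24.113 = 0.56 s.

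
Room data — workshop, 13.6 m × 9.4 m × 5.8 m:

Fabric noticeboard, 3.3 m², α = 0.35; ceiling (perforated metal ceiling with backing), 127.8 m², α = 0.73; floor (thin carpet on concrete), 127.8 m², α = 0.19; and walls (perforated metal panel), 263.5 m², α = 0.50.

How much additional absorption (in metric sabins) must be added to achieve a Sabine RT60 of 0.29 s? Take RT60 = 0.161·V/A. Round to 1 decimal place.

161.2 sabins

A₁ = Σ Sᵢαᵢ = 3.3*0.35 + 127.8*0.73 + 127.8*0.19 + 263.5*0.50 = 250.481 sabins.
For T = 0.29 s, need A₂ = 0.161·V/T = 0.161·741.472/0.29 = 411.645 sabins.
ΔA = A₂ − A₁ = 411.645 − 250.481 = 161.2 sabins.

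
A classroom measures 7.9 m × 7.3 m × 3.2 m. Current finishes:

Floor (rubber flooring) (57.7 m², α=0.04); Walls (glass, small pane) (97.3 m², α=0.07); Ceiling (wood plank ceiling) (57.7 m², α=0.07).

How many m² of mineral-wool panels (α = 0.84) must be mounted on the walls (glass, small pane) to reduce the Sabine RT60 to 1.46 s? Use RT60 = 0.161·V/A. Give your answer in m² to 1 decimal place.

9.3

Summing Sᵢαᵢ: 2.308 + 6.811 + 4.039 → A₁ = 13.158 sabins.
V = 184.544 m³. Target absorption A₂ = 0.161 × 184.544 / 1.46 = 20.350 sabins.
Absorption to add: 20.350 − 13.158 = 7.192 sabins.
Each m² of panel replacing the walls (glass, small pane) adds (0.84 − 0.07) = 0.77 sabins.
Area = ΔA/Δα = 7.192/0.77 = 9.3 m².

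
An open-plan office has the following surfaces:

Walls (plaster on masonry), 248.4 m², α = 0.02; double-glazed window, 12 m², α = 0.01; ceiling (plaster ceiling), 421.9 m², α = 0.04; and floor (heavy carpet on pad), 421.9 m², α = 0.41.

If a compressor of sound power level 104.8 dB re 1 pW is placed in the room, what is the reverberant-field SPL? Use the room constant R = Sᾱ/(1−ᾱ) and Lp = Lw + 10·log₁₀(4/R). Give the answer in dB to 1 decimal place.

A = 194.943 sabins; S = 1104.2 m².
ᾱ = 0.1765, so room constant R = A/(1−ᾱ) = 236.725 m².
Lp = Lw + 10 log₁₀(4/R) = 104.8 -17.72 = 87.1 dB.

87.1 dB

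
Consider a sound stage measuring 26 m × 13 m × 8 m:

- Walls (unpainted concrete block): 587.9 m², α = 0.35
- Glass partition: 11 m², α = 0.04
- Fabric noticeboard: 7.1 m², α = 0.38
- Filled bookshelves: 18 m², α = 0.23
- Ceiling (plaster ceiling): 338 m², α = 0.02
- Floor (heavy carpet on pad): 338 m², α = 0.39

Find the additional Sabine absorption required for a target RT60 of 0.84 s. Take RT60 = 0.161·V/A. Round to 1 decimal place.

Summing Sᵢαᵢ: 205.765 + 0.440 + 2.698 + 4.140 + 6.760 + 131.820 → A₁ = 351.623 sabins.
V = 2704 m³. Required absorption A₂ = 0.161 × 2704 / 0.84 = 518.267 sabins.
ΔA = A₂ − A₁ = 518.267 − 351.623 = 166.6 sabins.

166.6 sabins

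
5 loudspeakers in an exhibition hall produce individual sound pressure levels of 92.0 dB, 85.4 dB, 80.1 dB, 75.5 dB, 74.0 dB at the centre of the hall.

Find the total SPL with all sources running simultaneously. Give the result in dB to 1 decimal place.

Converting to relative power and adding: 10^(92.0/10) + 10^(85.4/10) + 10^(80.1/10) + 10^(75.5/10) + 10^(74.0/10) = 2.095e+09.
Back to dB: 10·log₁₀ Σ = 93.2 dB.

93.2 dB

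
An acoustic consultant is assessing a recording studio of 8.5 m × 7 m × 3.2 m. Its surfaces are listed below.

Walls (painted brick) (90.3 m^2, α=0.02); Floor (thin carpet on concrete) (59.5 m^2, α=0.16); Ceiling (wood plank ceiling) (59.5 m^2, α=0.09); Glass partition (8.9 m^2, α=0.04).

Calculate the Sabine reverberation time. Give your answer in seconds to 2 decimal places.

1.80 s

Total absorption A = 90.3·0.02 + 59.5·0.16 + 59.5·0.09 + 8.9·0.04
  = 1.806 + 9.520 + 5.355 + 0.356 = 17.037 m^2 sabins.
V = 8.5·7·3.2 = 190.4 m³.
T = 0.161 V/A = 0.161·190.4/17.037 = 1.80 s.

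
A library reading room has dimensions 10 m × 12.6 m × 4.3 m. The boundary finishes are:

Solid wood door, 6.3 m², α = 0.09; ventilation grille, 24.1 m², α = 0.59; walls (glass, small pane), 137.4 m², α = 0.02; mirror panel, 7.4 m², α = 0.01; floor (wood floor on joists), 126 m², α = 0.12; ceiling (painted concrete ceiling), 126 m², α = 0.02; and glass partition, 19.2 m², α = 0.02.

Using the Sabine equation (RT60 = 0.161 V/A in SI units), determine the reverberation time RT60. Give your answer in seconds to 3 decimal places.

2.448 s

Total absorption A = 6.3×0.09 + 24.1×0.59 + 137.4×0.02 + 7.4×0.01 + 126×0.12 + 126×0.02 + 19.2×0.02
  = 0.567 + 14.219 + 2.748 + 0.074 + 15.120 + 2.520 + 0.384 = 35.632 m² sabins.
V = 10·12.6·4.3 = 541.8 m³.
T = 0.161 V/A = 0.161·541.8/35.632 = 2.448 s.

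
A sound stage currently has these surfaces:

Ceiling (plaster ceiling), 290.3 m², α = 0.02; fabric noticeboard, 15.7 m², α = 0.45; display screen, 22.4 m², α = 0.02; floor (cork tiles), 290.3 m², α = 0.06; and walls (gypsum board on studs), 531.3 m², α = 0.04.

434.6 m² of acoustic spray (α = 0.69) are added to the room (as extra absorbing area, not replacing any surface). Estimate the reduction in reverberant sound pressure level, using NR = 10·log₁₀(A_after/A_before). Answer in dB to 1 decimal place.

8.3 dB

Summing Sᵢαᵢ: 5.806 + 7.065 + 0.448 + 17.418 + 21.252 → A_before = 51.989 sabins.
Added absorption = 434.6 × 0.69 = 299.874 sabins.
A_after = 51.989 + 299.874 = 351.863 sabins.
Reduction = 10 log₁₀(A_after/A_before) = 10 log₁₀(6.7680) = 8.3 dB.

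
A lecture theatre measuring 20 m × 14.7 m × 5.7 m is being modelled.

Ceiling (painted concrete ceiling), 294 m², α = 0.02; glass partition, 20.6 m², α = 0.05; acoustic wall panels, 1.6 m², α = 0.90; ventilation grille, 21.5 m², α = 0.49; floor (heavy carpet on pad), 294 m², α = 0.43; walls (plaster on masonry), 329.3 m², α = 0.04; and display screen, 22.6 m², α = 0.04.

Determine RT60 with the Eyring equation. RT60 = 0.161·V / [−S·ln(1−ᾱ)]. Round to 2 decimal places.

S = Σ Sᵢ = 983.6 m².
Σ(Sᵢαᵢ) = 294·0.02 + 20.6·0.05 + 1.6·0.90 + 21.5·0.49 + 294·0.43 + 329.3·0.04 + 22.6·0.04 = 159.381.
Mean coefficient ᾱ = A/S = 0.1620.
Eyring denominator: −S ln(1−ᾱ) = 173.839.
V = 20 × 14.7 × 5.7 = 1675.8 m³.
RT60 = 0.161 × 1675.8 / 173.839 = 1.55 s.

1.55 s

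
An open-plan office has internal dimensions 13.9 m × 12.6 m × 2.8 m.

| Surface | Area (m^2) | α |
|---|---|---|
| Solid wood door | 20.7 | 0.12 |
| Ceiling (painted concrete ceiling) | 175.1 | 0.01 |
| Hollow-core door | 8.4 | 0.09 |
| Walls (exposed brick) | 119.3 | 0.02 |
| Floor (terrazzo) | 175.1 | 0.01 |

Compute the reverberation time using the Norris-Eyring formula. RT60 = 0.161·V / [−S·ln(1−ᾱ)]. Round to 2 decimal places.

8.57 seconds

Total surface area S = 20.7 + 175.1 + 8.4 + 119.3 + 175.1 = 498.6 m^2.
Absorption A = 20.7·0.12 + 175.1·0.01 + 8.4·0.09 + 119.3·0.02 + 175.1·0.01 = 9.128 sabins.
Mean coefficient ᾱ = A/S = 0.0183.
−S·ln(1−ᾱ) = −498.6 × ln(1 − 0.0183) = 9.209.
V = 13.9 × 12.6 × 2.8 = 490.392 m³.
T = 0.161·V/[−S·ln(1−ᾱ)] = 0.161·490.392/9.209 = 8.57 s.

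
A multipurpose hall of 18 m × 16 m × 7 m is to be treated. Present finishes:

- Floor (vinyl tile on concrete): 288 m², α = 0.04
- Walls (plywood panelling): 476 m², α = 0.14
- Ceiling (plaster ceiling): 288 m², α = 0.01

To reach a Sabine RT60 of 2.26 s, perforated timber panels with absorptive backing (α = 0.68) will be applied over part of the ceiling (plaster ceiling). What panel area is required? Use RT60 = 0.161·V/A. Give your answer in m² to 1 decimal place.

93.4

Total absorption A₁ = 288×0.04 + 476×0.14 + 288×0.01
  = 11.520 + 66.640 + 2.880 = 81.040 m² sabins.
Required A₂ = 0.161·2016/2.26 = 143.618 sabins.
ΔA needed = 143.618 − 81.040 = 62.578 sabins.
Net gain per m²: Δα = 0.68 − 0.01 = 0.67.
Area = ΔA/Δα = 62.578/0.67 = 93.4 m².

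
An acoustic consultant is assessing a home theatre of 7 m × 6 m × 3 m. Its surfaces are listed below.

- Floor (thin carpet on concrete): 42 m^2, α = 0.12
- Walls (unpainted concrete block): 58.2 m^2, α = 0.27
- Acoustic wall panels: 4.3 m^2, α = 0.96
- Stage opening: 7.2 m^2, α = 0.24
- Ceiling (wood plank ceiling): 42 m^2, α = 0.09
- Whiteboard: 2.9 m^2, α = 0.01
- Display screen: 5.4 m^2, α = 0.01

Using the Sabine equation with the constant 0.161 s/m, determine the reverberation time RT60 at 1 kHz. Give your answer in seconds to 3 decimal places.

Equivalent absorption area: A = 42×0.12 + 58.2×0.27 + 4.3×0.96 + 7.2×0.24 + 42×0.09 + 2.9×0.01 + 5.4×0.01 = 30.473 m^2.
Room volume: 126 m³.
RT60 = 0.161 · V / A = 0.161 × 126 / 30.473 = 0.666 s.

0.666 s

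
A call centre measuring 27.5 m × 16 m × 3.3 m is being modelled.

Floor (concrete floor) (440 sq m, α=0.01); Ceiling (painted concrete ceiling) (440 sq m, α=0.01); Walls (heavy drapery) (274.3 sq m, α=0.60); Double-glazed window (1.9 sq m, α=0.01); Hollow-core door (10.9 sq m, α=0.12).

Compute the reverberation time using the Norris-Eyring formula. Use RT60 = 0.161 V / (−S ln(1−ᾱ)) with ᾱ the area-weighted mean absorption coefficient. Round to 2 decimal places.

S = Σ Sᵢ = 1167.1 sq m.
Absorption A = 440×0.01 + 440×0.01 + 274.3×0.60 + 1.9×0.01 + 10.9×0.12 = 174.707 sabins.
Mean coefficient ᾱ = A/S = 0.1497.
Eyring denominator: −S ln(1−ᾱ) = 189.264.
V = 27.5 × 16 × 3.3 = 1452 m³.
RT60 = 0.161 × 1452 / 189.264 = 1.24 s.

1.24 seconds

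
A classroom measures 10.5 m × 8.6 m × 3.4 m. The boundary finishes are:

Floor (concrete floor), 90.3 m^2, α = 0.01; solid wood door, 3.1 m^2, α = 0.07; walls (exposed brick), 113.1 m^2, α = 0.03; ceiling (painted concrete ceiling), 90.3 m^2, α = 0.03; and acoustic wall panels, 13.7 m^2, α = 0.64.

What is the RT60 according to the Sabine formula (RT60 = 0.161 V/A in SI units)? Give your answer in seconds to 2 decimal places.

3.09 s

Total absorption A = 90.3·0.01 + 3.1·0.07 + 113.1·0.03 + 90.3·0.03 + 13.7·0.64
  = 0.903 + 0.217 + 3.393 + 2.709 + 8.768 = 15.990 m^2 sabins.
Volume V = 10.5 × 8.6 × 3.4 = 307.02 m³.
Sabine: RT60 = 0.161 × 307.02 / 15.990 = 3.09 s.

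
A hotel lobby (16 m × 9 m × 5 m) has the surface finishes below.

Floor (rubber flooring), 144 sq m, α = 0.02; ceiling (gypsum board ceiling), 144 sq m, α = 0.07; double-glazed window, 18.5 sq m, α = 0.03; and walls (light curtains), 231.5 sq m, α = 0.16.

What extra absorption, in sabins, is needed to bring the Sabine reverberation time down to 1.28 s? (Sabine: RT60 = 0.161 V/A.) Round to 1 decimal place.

40.0 sabins

A₁ = Σ Sᵢαᵢ = 144*0.02 + 144*0.07 + 18.5*0.03 + 231.5*0.16 = 50.555 sabins.
Target A₂ = 0.161·720/1.28 = 90.562 sabins (V = 720 m³).
ΔA = A₂ − A₁ = 90.562 − 50.555 = 40.0 sabins.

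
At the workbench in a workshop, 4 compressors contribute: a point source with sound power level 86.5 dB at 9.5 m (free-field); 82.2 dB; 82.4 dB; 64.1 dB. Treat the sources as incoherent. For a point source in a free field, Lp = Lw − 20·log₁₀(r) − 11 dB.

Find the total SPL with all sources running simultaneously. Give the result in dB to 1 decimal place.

Source at 9.5 m: Lp = 86.5 − 20·log₁₀(9.5) − 11 = 55.9 dB.
Σ 10^(Lᵢ/10) = 3.427e+08.
L_total = 10·log₁₀(3.427e+08) = 85.3 dB.

85.3 dB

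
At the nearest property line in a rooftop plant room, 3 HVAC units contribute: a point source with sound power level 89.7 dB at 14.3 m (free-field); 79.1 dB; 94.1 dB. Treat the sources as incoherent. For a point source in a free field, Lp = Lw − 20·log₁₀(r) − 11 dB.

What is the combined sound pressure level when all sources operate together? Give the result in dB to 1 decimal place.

Source at 14.3 m: Lp = 89.7 − 20·log₁₀(14.3) − 11 = 55.6 dB.
Sum in the linear (power) domain: Σ 10^(Lᵢ/10) = 10^(55.6/10) + 10^(79.1/10) + 10^(94.1/10) = 2.652e+09.
L_total = 10·log₁₀(2.652e+09) = 94.2 dB.

94.2 dB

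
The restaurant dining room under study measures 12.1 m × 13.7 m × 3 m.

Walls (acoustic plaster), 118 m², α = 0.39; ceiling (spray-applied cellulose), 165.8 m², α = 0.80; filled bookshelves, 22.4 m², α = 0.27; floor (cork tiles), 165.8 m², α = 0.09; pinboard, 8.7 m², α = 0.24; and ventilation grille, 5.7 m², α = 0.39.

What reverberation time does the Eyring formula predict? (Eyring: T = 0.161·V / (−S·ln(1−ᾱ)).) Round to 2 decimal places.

0.30 sec

Total surface area S = 118 + 165.8 + 22.4 + 165.8 + 8.7 + 5.7 = 486.4 m².
Σ(Sᵢαᵢ) = 118×0.39 + 165.8×0.80 + 22.4×0.27 + 165.8×0.09 + 8.7×0.24 + 5.7×0.39 = 203.941.
ᾱ = 203.941 / 486.4 = 0.4193.
−S·ln(1−ᾱ) = −486.4 × ln(1 − 0.4193) = 264.369.
V = 12.1 × 13.7 × 3 = 497.31 m³.
RT60 = 0.161 × 497.31 / 264.369 = 0.30 s.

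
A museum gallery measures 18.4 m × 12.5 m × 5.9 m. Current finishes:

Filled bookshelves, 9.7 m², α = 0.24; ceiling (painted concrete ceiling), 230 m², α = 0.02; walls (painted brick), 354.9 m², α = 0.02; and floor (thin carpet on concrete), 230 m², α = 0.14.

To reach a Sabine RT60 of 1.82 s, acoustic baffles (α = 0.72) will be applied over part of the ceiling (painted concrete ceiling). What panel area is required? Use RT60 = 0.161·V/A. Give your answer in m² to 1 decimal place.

105.5

Total absorption A₁ = 9.7·0.24 + 230·0.02 + 354.9·0.02 + 230·0.14
  = 2.328 + 4.600 + 7.098 + 32.200 = 46.226 m² sabins.
Required A₂ = 0.161·1357/1.82 = 120.042 sabins.
Absorption to add: 120.042 − 46.226 = 73.816 sabins.
Net gain per m²: Δα = 0.72 − 0.02 = 0.70.
Panel area = 73.816 / 0.70 = 105.5 m².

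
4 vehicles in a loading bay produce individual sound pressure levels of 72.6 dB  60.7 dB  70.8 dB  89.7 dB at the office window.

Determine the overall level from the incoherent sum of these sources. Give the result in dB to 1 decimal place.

89.8 dB

Sum in the linear (power) domain: Σ 10^(Lᵢ/10) = 10^(72.6/10) + 10^(60.7/10) + 10^(70.8/10) + 10^(89.7/10) = 9.646e+08.
L_total = 10·log₁₀(9.646e+08) = 89.8 dB.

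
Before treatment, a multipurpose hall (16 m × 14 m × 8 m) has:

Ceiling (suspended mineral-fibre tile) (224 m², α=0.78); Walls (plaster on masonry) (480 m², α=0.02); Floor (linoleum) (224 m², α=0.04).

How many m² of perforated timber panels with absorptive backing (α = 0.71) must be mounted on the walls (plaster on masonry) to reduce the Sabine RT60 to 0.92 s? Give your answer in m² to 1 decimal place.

A₁ = Σ Sᵢαᵢ = 224×0.78 + 480×0.02 + 224×0.04 = 193.280 sabins.
Required A₂ = 0.161·1792/0.92 = 313.600 sabins.
Absorption to add: 313.600 − 193.280 = 120.320 sabins.
Each m² of panel replacing the walls (plaster on masonry) adds (0.71 − 0.02) = 0.69 sabins.
Panel area = 120.320 / 0.69 = 174.4 m².

174.4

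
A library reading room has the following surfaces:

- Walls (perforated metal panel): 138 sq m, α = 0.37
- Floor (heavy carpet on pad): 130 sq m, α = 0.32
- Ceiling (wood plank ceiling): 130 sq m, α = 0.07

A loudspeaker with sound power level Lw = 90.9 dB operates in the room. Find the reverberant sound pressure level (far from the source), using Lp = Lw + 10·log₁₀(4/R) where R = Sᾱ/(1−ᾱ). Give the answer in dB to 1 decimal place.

75.6 dB

Σ(Sᵢαᵢ) = 138·0.37 + 130·0.32 + 130·0.07 = 101.760; total area S = 398.0 sq m.
ᾱ = 101.760/398.0 = 0.2557; R = Sᾱ/(1−ᾱ) = 101.760/(1−0.2557) = 136.719 sq m.
Lp = 90.9 + 10·log₁₀(4/136.719) = 90.9 + (-15.34) = 75.6 dB.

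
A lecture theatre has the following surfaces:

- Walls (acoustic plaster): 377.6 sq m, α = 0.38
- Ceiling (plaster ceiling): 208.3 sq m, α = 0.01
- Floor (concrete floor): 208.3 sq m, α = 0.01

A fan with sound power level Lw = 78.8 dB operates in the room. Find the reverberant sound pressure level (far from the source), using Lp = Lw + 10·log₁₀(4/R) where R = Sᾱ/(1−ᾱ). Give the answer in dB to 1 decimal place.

62.2 dB

A = 147.654 sabins; S = 794.2 sq m.
ᾱ = 147.654/794.2 = 0.1859; R = Sᾱ/(1−ᾱ) = 147.654/(1−0.1859) = 181.371 sq m.
Lp = Lw + 10 log₁₀(4/R) = 78.8 -16.57 = 62.2 dB.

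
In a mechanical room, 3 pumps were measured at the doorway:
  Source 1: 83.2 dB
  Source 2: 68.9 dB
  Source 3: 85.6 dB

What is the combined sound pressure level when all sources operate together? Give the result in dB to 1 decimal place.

87.6 dB

Σ 10^(Lᵢ/10) = 5.798e+08.
Combined level = 10 log₁₀(5.798e+08) = 87.6 dB.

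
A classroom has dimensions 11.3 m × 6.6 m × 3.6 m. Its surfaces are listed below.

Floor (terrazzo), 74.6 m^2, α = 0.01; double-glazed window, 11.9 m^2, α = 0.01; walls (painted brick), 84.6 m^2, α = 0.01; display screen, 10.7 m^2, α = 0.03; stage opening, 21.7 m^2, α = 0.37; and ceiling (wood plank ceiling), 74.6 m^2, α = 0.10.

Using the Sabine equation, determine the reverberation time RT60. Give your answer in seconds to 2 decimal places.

Summing Sᵢαᵢ: 0.746 + 0.119 + 0.846 + 0.321 + 8.029 + 7.460 → A = 17.521 sabins.
Volume V = 11.3 × 6.6 × 3.6 = 268.488 m³.
RT60 = 0.161 · V / A = 0.161 × 268.488 / 17.521 = 2.47 s.

2.47 s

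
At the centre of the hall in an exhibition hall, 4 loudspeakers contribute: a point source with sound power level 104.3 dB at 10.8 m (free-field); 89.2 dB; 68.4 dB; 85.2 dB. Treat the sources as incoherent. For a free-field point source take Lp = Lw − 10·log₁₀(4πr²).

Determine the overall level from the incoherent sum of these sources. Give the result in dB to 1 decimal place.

Source at 10.8 m: Lp = 104.3 − 10·log₁₀(4π·10.8²) = 104.3 − 10·log₁₀(1465.741) = 72.6 dB.
Sum in the linear (power) domain: Σ 10^(Lᵢ/10) = 10^(72.6/10) + 10^(89.2/10) + 10^(68.4/10) + 10^(85.2/10) = 1.188e+09.
Back to dB: 10·log₁₀ Σ = 90.7 dB.

90.7 dB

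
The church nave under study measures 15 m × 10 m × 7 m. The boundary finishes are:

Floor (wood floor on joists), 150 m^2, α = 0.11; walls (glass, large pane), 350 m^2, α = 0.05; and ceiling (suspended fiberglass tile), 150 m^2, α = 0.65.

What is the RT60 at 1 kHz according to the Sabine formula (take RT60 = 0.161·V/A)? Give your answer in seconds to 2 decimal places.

1.29 s

Equivalent absorption area: A = 150*0.11 + 350*0.05 + 150*0.65 = 131.500 m^2.
Volume V = 15 × 10 × 7 = 1050 m³.
T = 0.161 V/A = 0.161·1050/131.500 = 1.29 s.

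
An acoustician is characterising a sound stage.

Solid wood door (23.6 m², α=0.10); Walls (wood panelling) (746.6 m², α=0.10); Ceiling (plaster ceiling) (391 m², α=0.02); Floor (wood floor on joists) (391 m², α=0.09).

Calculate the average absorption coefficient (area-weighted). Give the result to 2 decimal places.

0.08

S = Σ Sᵢ = 23.6 + 746.6 + 391 + 391 = 1552.2 m².
Σ(Sᵢαᵢ) = 23.6·0.10 + 746.6·0.10 + 391·0.02 + 391·0.09 = 120.030.
ᾱ = A/S = 0.08.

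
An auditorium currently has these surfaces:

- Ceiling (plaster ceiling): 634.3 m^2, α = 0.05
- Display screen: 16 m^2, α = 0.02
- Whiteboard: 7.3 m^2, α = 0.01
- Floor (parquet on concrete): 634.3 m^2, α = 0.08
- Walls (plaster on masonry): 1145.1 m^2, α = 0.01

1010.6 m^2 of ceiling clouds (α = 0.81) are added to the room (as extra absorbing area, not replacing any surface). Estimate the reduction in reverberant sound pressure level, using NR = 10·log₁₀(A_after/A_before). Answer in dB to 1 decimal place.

Summing Sᵢαᵢ: 31.715 + 0.320 + 0.073 + 50.744 + 11.451 → A_before = 94.303 sabins.
Added absorption = 1010.6 × 0.81 = 818.586 sabins.
New total A_after = 912.889 sabins.
NR = 10·log₁₀(912.889/94.303) = 9.9 dB.

9.9 dB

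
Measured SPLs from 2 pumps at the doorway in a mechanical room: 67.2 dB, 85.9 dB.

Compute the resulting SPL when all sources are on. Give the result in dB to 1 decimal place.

Converting to relative power and adding: 10^(67.2/10) + 10^(85.9/10) = 3.943e+08.
Back to dB: 10·log₁₀ Σ = 86.0 dB.

86.0 dB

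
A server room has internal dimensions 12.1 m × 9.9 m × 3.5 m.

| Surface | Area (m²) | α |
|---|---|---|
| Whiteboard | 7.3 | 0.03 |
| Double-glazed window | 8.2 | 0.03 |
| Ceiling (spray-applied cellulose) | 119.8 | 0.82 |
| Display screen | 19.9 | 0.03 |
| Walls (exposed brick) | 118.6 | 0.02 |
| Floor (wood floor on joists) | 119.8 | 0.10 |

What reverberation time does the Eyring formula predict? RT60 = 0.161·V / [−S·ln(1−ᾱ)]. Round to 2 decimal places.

S = Σ Sᵢ = 393.6 m².
Σ(Sᵢαᵢ) = 7.3·0.03 + 8.2·0.03 + 119.8·0.82 + 19.9·0.03 + 118.6·0.02 + 119.8·0.10 = 113.650.
ᾱ = 113.650 / 393.6 = 0.2887.
Eyring denominator: −S ln(1−ᾱ) = 134.084.
V = 12.1 × 9.9 × 3.5 = 419.265 m³.
RT60 = 0.161 × 419.265 / 134.084 = 0.50 s.

0.50 seconds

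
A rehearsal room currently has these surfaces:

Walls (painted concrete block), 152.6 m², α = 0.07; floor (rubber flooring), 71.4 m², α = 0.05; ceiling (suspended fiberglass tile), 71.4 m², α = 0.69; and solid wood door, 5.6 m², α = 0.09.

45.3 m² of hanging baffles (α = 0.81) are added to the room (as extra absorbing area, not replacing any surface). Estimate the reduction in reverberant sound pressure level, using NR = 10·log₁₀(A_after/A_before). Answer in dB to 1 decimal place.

Equivalent absorption area: A_before = 152.6·0.07 + 71.4·0.05 + 71.4·0.69 + 5.6·0.09 = 64.022 m².
Added absorption = 45.3 × 0.81 = 36.693 sabins.
A_after = 64.022 + 36.693 = 100.715 sabins.
NR = 10·log₁₀(100.715/64.022) = 2.0 dB.

2.0 dB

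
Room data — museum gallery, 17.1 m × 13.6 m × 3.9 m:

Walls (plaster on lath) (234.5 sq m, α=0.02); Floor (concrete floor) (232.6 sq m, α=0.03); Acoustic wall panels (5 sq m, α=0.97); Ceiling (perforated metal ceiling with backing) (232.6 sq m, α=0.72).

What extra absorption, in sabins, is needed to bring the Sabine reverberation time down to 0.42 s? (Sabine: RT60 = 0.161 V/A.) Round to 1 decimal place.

163.7 sabins

A₁ = Σ Sᵢαᵢ = 234.5*0.02 + 232.6*0.03 + 5*0.97 + 232.6*0.72 = 183.990 sabins.
V = 906.984 m³. Required absorption A₂ = 0.161 × 906.984 / 0.42 = 347.677 sabins.
Shortfall: 347.677 − 183.990 = 163.7 sabins.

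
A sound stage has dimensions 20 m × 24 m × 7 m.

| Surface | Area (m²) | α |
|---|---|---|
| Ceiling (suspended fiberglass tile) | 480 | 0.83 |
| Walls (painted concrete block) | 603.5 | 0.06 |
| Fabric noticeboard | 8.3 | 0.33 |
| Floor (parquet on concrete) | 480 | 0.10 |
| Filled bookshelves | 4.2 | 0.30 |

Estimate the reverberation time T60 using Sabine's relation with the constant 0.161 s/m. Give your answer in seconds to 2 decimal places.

1.11 s

Summing Sᵢαᵢ: 398.400 + 36.210 + 2.739 + 48.000 + 1.260 → A = 486.609 sabins.
V = 20·24·7 = 3360 m³.
Sabine: RT60 = 0.161 × 3360 / 486.609 = 1.11 s.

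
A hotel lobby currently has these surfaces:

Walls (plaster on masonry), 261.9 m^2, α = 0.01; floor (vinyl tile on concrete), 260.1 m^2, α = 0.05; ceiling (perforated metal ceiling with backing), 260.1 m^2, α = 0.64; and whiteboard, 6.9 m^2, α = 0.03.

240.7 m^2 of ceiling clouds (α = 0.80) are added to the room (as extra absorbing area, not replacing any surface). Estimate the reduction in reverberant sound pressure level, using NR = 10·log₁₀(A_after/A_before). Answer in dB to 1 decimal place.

3.1 dB

A_before = Σ Sᵢαᵢ = 261.9*0.01 + 260.1*0.05 + 260.1*0.64 + 6.9*0.03 = 182.295 sabins.
Treatment contributes 240.7·0.80 = 192.560 sabins.
A_after = 182.295 + 192.560 = 374.855 sabins.
Reduction = 10 log₁₀(A_after/A_before) = 10 log₁₀(2.0563) = 3.1 dB.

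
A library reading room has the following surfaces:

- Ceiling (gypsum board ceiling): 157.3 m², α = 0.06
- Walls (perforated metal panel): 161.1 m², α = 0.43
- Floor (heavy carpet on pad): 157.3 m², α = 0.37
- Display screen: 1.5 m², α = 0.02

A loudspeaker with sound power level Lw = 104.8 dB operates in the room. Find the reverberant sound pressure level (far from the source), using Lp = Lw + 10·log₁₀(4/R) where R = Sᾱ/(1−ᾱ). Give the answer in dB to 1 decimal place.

A = 136.942 sabins; S = 477.2 m².
ᾱ = 0.2870, so room constant R = A/(1−ᾱ) = 192.065 m².
Lp = 104.8 + 10·log₁₀(4/192.065) = 104.8 + (-16.81) = 88.0 dB.

88.0 dB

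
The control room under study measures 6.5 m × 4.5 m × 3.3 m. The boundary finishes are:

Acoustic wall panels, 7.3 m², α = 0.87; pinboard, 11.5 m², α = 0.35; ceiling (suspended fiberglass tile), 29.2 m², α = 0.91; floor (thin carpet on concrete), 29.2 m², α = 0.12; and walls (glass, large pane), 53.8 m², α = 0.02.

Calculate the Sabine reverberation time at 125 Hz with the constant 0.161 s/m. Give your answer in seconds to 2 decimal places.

Summing Sᵢαᵢ: 6.351 + 4.025 + 26.572 + 3.504 + 1.076 → A = 41.528 sabins.
V = 6.5·4.5·3.3 = 96.525 m³.
Sabine: RT60 = 0.161 × 96.525 / 41.528 = 0.37 s.

0.37 sec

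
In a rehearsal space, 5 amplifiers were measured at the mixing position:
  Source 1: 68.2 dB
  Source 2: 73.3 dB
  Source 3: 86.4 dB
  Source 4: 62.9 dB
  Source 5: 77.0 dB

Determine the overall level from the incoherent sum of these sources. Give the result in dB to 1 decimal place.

87.1 dB

Sum in the linear (power) domain: Σ 10^(Lᵢ/10) = 10^(68.2/10) + 10^(73.3/10) + 10^(86.4/10) + 10^(62.9/10) + 10^(77.0/10) = 5.166e+08.
Back to dB: 10·log₁₀ Σ = 87.1 dB.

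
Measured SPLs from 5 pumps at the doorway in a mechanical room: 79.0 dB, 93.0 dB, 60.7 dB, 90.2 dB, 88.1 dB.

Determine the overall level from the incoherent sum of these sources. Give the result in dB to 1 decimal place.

Sum in the linear (power) domain: Σ 10^(Lᵢ/10) = 10^(79.0/10) + 10^(93.0/10) + 10^(60.7/10) + 10^(90.2/10) + 10^(88.1/10) = 3.769e+09.
L_total = 10·log₁₀(3.769e+09) = 95.8 dB.

95.8 dB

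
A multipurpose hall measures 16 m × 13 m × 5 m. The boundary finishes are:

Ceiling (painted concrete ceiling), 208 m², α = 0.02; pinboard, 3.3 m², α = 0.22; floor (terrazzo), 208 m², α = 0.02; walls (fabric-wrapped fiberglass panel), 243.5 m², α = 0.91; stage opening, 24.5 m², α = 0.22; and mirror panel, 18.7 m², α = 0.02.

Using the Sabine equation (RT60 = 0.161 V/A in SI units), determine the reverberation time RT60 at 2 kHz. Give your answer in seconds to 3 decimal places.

0.708 sec

Equivalent absorption area: A = 208*0.02 + 3.3*0.22 + 208*0.02 + 243.5*0.91 + 24.5*0.22 + 18.7*0.02 = 236.395 m².
Volume V = 16 × 13 × 5 = 1040 m³.
RT60 = 0.161 · V / A = 0.161 × 1040 / 236.395 = 0.708 s.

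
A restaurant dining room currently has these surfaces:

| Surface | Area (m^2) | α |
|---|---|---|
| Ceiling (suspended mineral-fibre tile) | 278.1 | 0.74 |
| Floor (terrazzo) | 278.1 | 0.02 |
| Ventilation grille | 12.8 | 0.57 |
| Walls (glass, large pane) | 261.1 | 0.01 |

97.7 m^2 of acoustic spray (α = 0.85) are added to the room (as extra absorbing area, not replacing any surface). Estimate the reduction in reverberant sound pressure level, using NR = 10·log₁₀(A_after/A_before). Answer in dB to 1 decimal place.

1.4 dB

Summing Sᵢαᵢ: 205.794 + 5.562 + 7.296 + 2.611 → A_before = 221.263 sabins.
Treatment contributes 97.7·0.85 = 83.045 sabins.
New total A_after = 304.308 sabins.
Reduction = 10 log₁₀(A_after/A_before) = 10 log₁₀(1.3753) = 1.4 dB.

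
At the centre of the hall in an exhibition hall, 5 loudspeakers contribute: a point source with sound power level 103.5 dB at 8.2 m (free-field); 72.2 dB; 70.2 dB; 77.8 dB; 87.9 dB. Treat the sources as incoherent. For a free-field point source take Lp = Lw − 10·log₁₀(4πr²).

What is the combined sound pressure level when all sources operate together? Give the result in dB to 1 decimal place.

Source at 8.2 m: Lp = 103.5 − 10·log₁₀(4π·8.2²) = 103.5 − 10·log₁₀(844.963) = 74.2 dB.
Σ 10^(Lᵢ/10) = 7.302e+08.
L_total = 10·log₁₀(7.302e+08) = 88.6 dB.

88.6 dB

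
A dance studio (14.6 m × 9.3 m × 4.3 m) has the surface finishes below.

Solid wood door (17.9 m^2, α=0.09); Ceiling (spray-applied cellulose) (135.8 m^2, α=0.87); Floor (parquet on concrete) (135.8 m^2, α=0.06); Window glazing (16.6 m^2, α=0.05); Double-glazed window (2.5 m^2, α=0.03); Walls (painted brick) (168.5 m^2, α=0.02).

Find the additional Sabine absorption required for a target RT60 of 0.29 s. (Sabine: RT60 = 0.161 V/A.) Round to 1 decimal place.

192.0 sabins

Summing Sᵢαᵢ: 1.611 + 118.146 + 8.148 + 0.830 + 0.075 + 3.370 → A₁ = 132.180 sabins.
Target A₂ = 0.161·583.854/0.29 = 324.140 sabins (V = 583.854 m³).
Additional absorption ΔA = 324.140 − 132.180 = 192.0 sabins.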